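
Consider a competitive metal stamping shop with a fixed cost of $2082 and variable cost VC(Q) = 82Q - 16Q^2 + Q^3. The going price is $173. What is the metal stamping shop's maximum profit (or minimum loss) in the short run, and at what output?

Profit = -$392 at Q = 13

AVC = 82 - 16Q + Q^2 has its minimum $18 at Q = 8; price $173 clears that bar, so the firm operates.
With MC = 82 - 32Q + 3Q^2, P = MC on the upward-sloping part at Q* = 13.
TR = 173·13 = 2249. TC = 2082 + 559 = 2641. Profit = 2249 − 2641 = -$392.
Shutting down would mean losing the fixed cost of $2082, so operating at a loss of $392 is better by $1690.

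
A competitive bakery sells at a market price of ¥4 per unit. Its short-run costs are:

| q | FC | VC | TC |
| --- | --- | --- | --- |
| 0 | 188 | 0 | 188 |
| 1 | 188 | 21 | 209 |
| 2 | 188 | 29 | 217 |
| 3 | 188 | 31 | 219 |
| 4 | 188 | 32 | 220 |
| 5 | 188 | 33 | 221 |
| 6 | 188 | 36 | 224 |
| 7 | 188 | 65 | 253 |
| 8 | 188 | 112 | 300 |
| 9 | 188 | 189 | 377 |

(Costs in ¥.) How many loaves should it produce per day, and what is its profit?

q = 0 (shut down); profit = -¥188

Profit at each row (π = 4q − TC): q=0: -188; q=1: -205; q=2: -209; q=3: -207; q=4: -204; q=5: -201; q=6: -200; q=7: -225; q=8: -268; q=9: -341.
Profit is highest at q = 0. Equivalently, the lowest AVC in the table is 36/6 ≈ ¥6 at q = 6, and P = ¥4 falls below it — price never covers variable cost, so the firm shuts down and loses only its fixed cost.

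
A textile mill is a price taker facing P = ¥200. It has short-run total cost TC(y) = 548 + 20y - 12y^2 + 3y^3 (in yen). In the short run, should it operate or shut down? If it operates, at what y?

Variable cost is VC = 20y - 12y^2 + 3y^3, so AVC = VC/y = 20 - 12y + 3y^2 and MC = dTC/dy = 20 - 24y + 9y^2.
AVC hits its minimum where MC = AVC, at y = 2, giving min AVC = 20 - 12·2 + 3·2^2 = ¥8.
P = ¥200 exceeds min AVC = ¥8, so the firm stays open.
Solving P = MC: -180 - 24y + 9y^2 = 0 ⇒ y = -10/3 or 6. On the upward-sloping branch, y* = 6.
Check: AVC at y = 6 is ¥56 ≤ P, so revenue covers variable cost.
Profit = P·y − TC = 200·6 − 884 = ¥316.

Produce at y = 6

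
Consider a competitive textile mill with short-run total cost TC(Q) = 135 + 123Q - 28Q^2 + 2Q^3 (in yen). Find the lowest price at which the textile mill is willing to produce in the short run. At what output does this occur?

¥25 per unit, at Q = 7

Short-run supply begins at min AVC. From VC = 123Q - 28Q^2 + 2Q^3, AVC = 123 - 28Q + 2Q^2.
dAVC/dQ = -28 + 4Q = 0 gives Q = 7. min AVC = 123 - 28·7 + 2·7^2 = 25.
So the shutdown price is ¥25.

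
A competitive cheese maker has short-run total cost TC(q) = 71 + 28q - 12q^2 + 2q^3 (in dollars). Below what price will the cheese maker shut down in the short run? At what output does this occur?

$10 per unit, at q = 3

The firm shuts down when price falls below the minimum of average variable cost. AVC = VC/q = 28 - 12q + 2q^2.
At the minimum of AVC, MC = AVC. MC = 28 - 24q + 6q^2; setting MC = AVC gives 4q^2 - 12q = 0, so q = 3. min AVC = 10.
For P < $10 the firm produces nothing.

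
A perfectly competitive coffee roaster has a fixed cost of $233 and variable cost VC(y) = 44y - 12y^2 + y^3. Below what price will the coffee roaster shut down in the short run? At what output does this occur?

$8 per unit, at y = 6

The firm shuts down when price falls below the minimum of average variable cost. AVC = VC/y = 44 - 12y + y^2.
dAVC/dy = -12 + 2y = 0 gives y = 6. min AVC = 44 - 12·6 + 6^2 = 8.
The firm shuts down for any P below $8.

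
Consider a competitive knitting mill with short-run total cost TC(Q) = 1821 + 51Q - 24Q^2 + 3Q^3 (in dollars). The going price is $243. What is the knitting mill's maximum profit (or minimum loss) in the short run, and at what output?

Profit = -$285 at Q = 8

AVC = 51 - 24Q + 3Q^2; min AVC = $3 at Q = 4. Since P = $243 ≥ min AVC, the firm produces.
MC = 51 - 48Q + 9Q^2. Setting P = MC and taking the root on the rising branch gives Q* = 8.
TR = 243·8 = 1944. TC = 1821 + 408 = 2229. Profit = 1944 − 2229 = -$285.
Shutting down would mean losing the fixed cost of $1821, so operating at a loss of $285 is better by $1536.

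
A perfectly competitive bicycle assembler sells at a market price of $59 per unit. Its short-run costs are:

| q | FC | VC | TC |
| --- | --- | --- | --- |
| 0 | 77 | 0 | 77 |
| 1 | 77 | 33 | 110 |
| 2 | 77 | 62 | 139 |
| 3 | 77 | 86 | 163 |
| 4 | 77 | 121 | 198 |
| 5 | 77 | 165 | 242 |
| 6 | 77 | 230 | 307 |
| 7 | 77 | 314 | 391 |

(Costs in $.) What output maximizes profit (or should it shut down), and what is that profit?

q = 5; profit = $53

Tabulate TR − TC: q=0: -77; q=1: -51; q=2: -21; q=3: 14; q=4: 38; q=5: 53; q=6: 47; q=7: 22.
Profit is maximized at q = 5. AVC there is 165/5 = $33 ≤ P, so producing beats shutting down (which would give -$77).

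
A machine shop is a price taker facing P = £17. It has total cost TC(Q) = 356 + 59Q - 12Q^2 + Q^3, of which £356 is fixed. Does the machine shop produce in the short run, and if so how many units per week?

Shut down

Strip out fixed cost: VC = 59Q - 12Q^2 + Q^3. Then AVC = 59 - 12Q + Q^2 and MC = 59 - 24Q + 3Q^2.
AVC hits its minimum where MC = AVC, at Q = 6, giving min AVC = 59 - 12·6 + 6^2 = £23.
P = £17 lies below min AVC = £23; no output level covers variable cost.
The firm minimizes its loss by shutting down and losing only its fixed cost of £356.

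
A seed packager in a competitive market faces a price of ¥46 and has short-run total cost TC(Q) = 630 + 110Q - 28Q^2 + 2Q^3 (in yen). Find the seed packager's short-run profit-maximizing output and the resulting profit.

AVC = 110 - 28Q + 2Q^2 has its minimum ¥12 at Q = 7; price ¥46 clears that bar, so the firm operates.
MC = 110 - 56Q + 6Q^2. Setting P = MC and taking the root on the rising branch gives Q* = 8.
TR = 46·8 = 368. TC = 630 + 112 = 742. Profit = 368 − 742 = -¥374.
By producing, the firm covers all variable cost plus ¥256 of fixed cost; shutting down would lose the full ¥630.

Profit = -¥374 at Q = 8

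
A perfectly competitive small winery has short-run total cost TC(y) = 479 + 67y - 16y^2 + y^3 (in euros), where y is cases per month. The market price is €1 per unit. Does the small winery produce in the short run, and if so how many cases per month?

Variable cost is VC = 67y - 16y^2 + y^3, so AVC = VC/y = 67 - 16y + y^2 and MC = dTC/dy = 67 - 32y + 3y^2.
The AVC parabola has its vertex at y = 16/2 = 8, where AVC = 67 - 16·8 + 8^2 = €3.
With P < min AVC (€1 < €3), every unit sold adds to the loss.
Best response: produce nothing and absorb the €479 fixed cost.

Shut down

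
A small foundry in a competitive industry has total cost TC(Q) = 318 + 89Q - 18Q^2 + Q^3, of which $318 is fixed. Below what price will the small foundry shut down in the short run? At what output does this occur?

$8 per unit, at Q = 9

The firm shuts down when price falls below the minimum of average variable cost. AVC = VC/Q = 89 - 18Q + Q^2.
At the minimum of AVC, MC = AVC. MC = 89 - 36Q + 3Q^2; setting MC = AVC gives 2Q^2 - 18Q = 0, so Q = 9. min AVC = 8.
The firm shuts down for any P below $8.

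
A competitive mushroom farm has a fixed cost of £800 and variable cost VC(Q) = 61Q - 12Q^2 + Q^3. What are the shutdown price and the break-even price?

Shutdown price = £25; break-even price = £121

Shutdown price = min AVC. AVC = 61 - 12Q + Q^2, with vertex at Q = 6 and minimum £25.
ATC = 800/Q + 61 - 12Q + Q^2. Setting dATC/dQ = −800/Q^2 − 12 + 2Q = 0 gives Q = 10 (since 2·10^3 − 12·10^2 = 800).
min ATC = 800/10 + 61 − 12·10 + 10^2 = £121. That is the break-even price.
For £25 ≤ P < £121 the firm produces at a loss; below £25 it shuts down.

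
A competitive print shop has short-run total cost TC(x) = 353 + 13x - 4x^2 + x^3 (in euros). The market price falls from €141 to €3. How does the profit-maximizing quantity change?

Output falls from 8 to 0 (the firm shuts down)

AVC = 13 - 4x + x^2, minimized at x = 2 where min AVC = €9. MC = 13 - 8x + 3x^2.
At P = €141 ≥ min AVC, set P = MC on the rising branch: x = 8.
At P = €3 < min AVC = €9, price no longer covers variable cost at any output, so the firm shuts down: x = 0.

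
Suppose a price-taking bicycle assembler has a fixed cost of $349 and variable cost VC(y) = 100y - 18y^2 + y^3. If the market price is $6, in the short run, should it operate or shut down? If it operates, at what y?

Variable cost is VC = 100y - 18y^2 + y^3, so AVC = VC/y = 100 - 18y + y^2 and MC = dTC/dy = 100 - 36y + 3y^2.
AVC hits its minimum where MC = AVC, at y = 9, giving min AVC = 100 - 18·9 + 9^2 = $19.
With P < min AVC ($6 < $19), every unit sold adds to the loss.
The firm minimizes its loss by shutting down and losing only its fixed cost of $349.

Shut down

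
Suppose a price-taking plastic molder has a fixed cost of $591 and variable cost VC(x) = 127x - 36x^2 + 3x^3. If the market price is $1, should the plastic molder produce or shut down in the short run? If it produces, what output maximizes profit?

From TC, MC = TC'(x) = 127 - 72x + 9x^2 and AVC = VC/x = 127 - 36x + 3x^2.
AVC hits its minimum where MC = AVC, at x = 6, giving min AVC = 127 - 36·6 + 3·6^2 = $19.
Since P = $1 < min AVC = $19, price fails to cover variable cost at any output.
The firm minimizes its loss by shutting down and losing only its fixed cost of $591.

Shut down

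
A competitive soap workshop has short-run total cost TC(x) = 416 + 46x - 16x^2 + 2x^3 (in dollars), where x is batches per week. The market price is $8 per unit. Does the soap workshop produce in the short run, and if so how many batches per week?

Shut down

From TC, MC = TC'(x) = 46 - 32x + 6x^2 and AVC = VC/x = 46 - 16x + 2x^2.
AVC is minimized where dAVC/dx = -16 + 4x = 0, at x = 4; min AVC = 46 - 16·4 + 2·4^2 = $14.
With P < min AVC ($8 < $14), every unit sold adds to the loss.
Best response: produce nothing and absorb the $416 fixed cost.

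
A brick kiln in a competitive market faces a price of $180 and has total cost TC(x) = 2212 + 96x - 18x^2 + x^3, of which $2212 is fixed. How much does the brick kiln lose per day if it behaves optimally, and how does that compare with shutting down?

Profit = -$252 at x = 14

AVC = 96 - 18x + x^2 has its minimum $15 at x = 9; price $180 clears that bar, so the firm operates.
With MC = 96 - 36x + 3x^2, P = MC on the upward-sloping part at x* = 14.
TR = 180·14 = 2520. TC = 2212 + 560 = 2772. Profit = 2520 − 2772 = -$252.
Shutting down would mean losing the fixed cost of $2212, so operating at a loss of $252 is better by $1960.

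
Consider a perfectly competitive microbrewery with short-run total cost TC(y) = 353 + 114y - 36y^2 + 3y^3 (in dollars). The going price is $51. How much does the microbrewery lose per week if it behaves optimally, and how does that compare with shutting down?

Profit = -$59 at y = 7

AVC = 114 - 36y + 3y^2; min AVC = $6 at y = 6. Since P = $51 ≥ min AVC, the firm produces.
With MC = 114 - 72y + 9y^2, P = MC on the upward-sloping part at y* = 7.
TR = 51·7 = 357. TC = 353 + 63 = 416. Profit = 357 − 416 = -$59.
That loss of $59 beats the $353 the firm would lose by shutting down; producing recovers $294 of fixed cost.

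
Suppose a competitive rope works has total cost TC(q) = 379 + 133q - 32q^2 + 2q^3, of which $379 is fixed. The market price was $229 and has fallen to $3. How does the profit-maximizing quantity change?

MC = 133 - 64q + 6q^2; the shutdown threshold is min AVC = $5 (at q = 8).
At P = $229 ≥ min AVC, set P = MC on the rising branch: q = 12.
At P = $3 < min AVC = $5, price no longer covers variable cost at any output, so the firm shuts down: q = 0.

Output falls from 12 to 0 (the firm shuts down)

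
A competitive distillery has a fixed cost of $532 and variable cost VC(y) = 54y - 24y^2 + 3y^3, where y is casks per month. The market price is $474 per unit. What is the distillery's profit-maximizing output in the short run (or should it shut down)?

Produce at y = 10

Variable cost is VC = 54y - 24y^2 + 3y^3, so AVC = VC/y = 54 - 24y + 3y^2 and MC = dTC/dy = 54 - 48y + 9y^2.
The AVC parabola has its vertex at y = 24/6 = 4, where AVC = 54 - 24·4 + 3·4^2 = $6.
P = $474 exceeds min AVC = $6, so the firm stays open.
Set P = MC: 474 = 54 - 48y + 9y^2 → -420 - 48y + 9y^2 = 0. The roots are y = -14/3 and y = 10; the profit-maximizing output is on the rising part of MC, so y* = 10.
Check: AVC at y = 10 is $114 ≤ P, so revenue covers variable cost.
Profit = P·y − TC = 474·10 − 1672 = $3068.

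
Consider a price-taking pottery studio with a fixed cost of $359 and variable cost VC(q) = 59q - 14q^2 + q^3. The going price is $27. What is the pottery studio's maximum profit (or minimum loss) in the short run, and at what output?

AVC = 59 - 14q + q^2; min AVC = $10 at q = 7. Since P = $27 ≥ min AVC, the firm produces.
MC = 59 - 28q + 3q^2. Setting P = MC and taking the root on the rising branch gives q* = 8.
TR = 27·8 = 216. TC = 359 + 88 = 447. Profit = 216 − 447 = -$231.
By producing, the firm covers all variable cost plus $128 of fixed cost; shutting down would lose the full $359.

Profit = -$231 at q = 8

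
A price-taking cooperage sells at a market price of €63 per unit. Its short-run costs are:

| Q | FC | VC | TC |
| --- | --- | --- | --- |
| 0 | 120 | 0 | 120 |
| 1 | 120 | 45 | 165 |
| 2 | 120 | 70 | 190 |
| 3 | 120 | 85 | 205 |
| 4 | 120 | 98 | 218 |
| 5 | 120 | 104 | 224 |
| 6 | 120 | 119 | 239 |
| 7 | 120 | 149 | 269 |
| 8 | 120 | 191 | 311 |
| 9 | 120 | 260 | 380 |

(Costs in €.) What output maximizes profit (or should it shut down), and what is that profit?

Profit at each row (π = 63Q − TC): Q=0: -120; Q=1: -102; Q=2: -64; Q=3: -16; Q=4: 34; Q=5: 91; Q=6: 139; Q=7: 172; Q=8: 193; Q=9: 187.
Profit is maximized at Q = 8. AVC there is 191/8 = €23.88 ≤ P, so producing beats shutting down (which would give -€120).

Q = 8; profit = €193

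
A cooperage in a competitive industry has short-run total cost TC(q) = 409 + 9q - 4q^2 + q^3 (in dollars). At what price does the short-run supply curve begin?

$5 per unit

Short-run supply begins at min AVC. From VC = 9q - 4q^2 + q^3, AVC = 9 - 4q + q^2.
At the minimum of AVC, MC = AVC. MC = 9 - 8q + 3q^2; setting MC = AVC gives 2q^2 - 4q = 0, so q = 2. min AVC = 5.
The firm shuts down for any P below $5.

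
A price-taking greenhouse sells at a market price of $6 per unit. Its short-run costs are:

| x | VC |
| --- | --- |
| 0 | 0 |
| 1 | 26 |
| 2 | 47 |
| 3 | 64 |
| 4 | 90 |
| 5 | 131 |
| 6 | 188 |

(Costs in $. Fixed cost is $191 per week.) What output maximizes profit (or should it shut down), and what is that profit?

Compute π = P·x − TC at each output: x=0: -191; x=1: -211; x=2: -226; x=3: -237; x=4: -257; x=5: -292; x=6: -343.
Profit is highest at x = 0. Equivalently, the lowest AVC in the table is 64/3 ≈ $21.33 at x = 3, and P = $6 falls below it — price never covers variable cost, so the firm shuts down and loses only its fixed cost.

x = 0 (shut down); profit = -$191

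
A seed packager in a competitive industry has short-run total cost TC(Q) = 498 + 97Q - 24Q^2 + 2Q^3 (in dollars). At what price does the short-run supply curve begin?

$25 per unit

Short-run supply begins at min AVC. From VC = 97Q - 24Q^2 + 2Q^3, AVC = 97 - 24Q + 2Q^2.
dAVC/dQ = -24 + 4Q = 0 gives Q = 6. min AVC = 97 - 24·6 + 2·6^2 = 25.
For P < $25 the firm produces nothing.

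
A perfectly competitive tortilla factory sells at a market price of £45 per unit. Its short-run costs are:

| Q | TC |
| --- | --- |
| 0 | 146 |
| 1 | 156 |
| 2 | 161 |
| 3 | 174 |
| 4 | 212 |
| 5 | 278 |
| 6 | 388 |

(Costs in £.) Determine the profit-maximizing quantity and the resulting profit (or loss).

Compute π = P·Q − TC at each output: Q=0: -146; Q=1: -111; Q=2: -71; Q=3: -39; Q=4: -32; Q=5: -53; Q=6: -118.
Profit is maximized at Q = 4. AVC there is 66/4 = £16.50 ≤ P, so producing beats shutting down (which would give -£146).

Q = 4; profit = -£32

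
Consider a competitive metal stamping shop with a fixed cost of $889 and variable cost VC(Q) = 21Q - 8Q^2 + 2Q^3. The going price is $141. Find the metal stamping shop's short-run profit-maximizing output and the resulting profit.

Profit = -$313 at Q = 6

AVC = 21 - 8Q + 2Q^2 has its minimum $13 at Q = 2; price $141 clears that bar, so the firm operates.
With MC = 21 - 16Q + 6Q^2, P = MC on the upward-sloping part at Q* = 6.
TR = 141·6 = 846. TC = 889 + 270 = 1159. Profit = 846 − 1159 = -$313.
That loss of $313 beats the $889 the firm would lose by shutting down; producing recovers $576 of fixed cost.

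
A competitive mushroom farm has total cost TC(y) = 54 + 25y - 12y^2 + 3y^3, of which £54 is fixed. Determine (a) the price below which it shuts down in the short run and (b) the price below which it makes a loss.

Shutdown price = £13; break-even price = £34

Shutdown price = min AVC. AVC = 25 - 12y + 3y^2, with vertex at y = 2 and minimum £13.
ATC = 54/y + 25 - 12y + 3y^2. Setting dATC/dy = −54/y^2 − 12 + 6y = 0 gives y = 3 (since 6·3^3 − 12·3^2 = 54).
min ATC = 54/3 + 25 − 12·3 + 3·3^2 = £34. That is the break-even price.
For £13 ≤ P < £34 the firm produces at a loss; below £13 it shuts down.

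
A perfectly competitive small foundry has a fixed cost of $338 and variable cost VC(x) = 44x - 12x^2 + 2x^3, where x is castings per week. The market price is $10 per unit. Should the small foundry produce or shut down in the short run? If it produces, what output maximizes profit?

From TC, MC = TC'(x) = 44 - 24x + 6x^2 and AVC = VC/x = 44 - 12x + 2x^2.
AVC is minimized where dAVC/dx = -12 + 4x = 0, at x = 3; min AVC = 44 - 12·3 + 2·3^2 = $26.
Since P = $10 < min AVC = $26, price fails to cover variable cost at any output.
Best response: produce nothing and absorb the $338 fixed cost.

Shut down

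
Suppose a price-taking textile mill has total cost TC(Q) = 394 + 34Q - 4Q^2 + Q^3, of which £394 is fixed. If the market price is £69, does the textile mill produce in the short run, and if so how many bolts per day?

Variable cost is VC = 34Q - 4Q^2 + Q^3, so AVC = VC/Q = 34 - 4Q + Q^2 and MC = dTC/dQ = 34 - 8Q + 3Q^2.
AVC is minimized where dAVC/dQ = -4 + 2Q = 0, at Q = 2; min AVC = 34 - 4·2 + 2^2 = £30.
Because £69 ≥ £30, revenue can cover variable cost; the firm operates.
P = MC gives -35 - 8Q + 3Q^2 = 0, with roots -7/3 and 5. Take the larger (rising MC): Q* = 5.
Check: AVC at Q = 5 is £39 ≤ P, so revenue covers variable cost.
Profit = P·Q − TC = 69·5 − 589 = -£244, a loss, but smaller than the £394 fixed cost the firm would lose by shutting down.

Produce at Q = 5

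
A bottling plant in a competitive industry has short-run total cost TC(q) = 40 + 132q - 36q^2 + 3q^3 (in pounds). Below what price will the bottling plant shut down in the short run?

£24 per unit

The firm shuts down when price falls below the minimum of average variable cost. AVC = VC/q = 132 - 36q + 3q^2.
dAVC/dq = -36 + 6q = 0 gives q = 6. min AVC = 132 - 36·6 + 3·6^2 = 24.
The firm shuts down for any P below £24.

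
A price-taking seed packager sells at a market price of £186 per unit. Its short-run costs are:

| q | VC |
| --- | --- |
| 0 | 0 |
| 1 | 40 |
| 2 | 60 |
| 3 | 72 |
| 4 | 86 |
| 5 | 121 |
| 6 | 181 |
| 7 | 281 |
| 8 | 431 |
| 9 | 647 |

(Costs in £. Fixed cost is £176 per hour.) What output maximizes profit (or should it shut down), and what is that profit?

q = 8; profit = £881

Profit at each row (π = 186q − TC): q=0: -176; q=1: -30; q=2: 136; q=3: 310; q=4: 482; q=5: 633; q=6: 759; q=7: 845; q=8: 881; q=9: 851.
Profit is maximized at q = 8. AVC there is 431/8 = £53.88 ≤ P, so producing beats shutting down (which would give -£176).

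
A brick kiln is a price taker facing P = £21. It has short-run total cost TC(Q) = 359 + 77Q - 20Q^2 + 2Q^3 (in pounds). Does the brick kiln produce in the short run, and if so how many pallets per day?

Shut down

From TC, MC = TC'(Q) = 77 - 40Q + 6Q^2 and AVC = VC/Q = 77 - 20Q + 2Q^2.
The AVC parabola has its vertex at Q = 20/4 = 5, where AVC = 77 - 20·5 + 2·5^2 = £27.
P = £21 lies below min AVC = £27; no output level covers variable cost.
Shutting down limits the loss to fixed cost, £359.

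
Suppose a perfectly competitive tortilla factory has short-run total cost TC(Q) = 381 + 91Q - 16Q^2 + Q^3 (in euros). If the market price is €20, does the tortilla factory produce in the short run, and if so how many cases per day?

From TC, MC = TC'(Q) = 91 - 32Q + 3Q^2 and AVC = VC/Q = 91 - 16Q + Q^2.
AVC is minimized where dAVC/dQ = -16 + 2Q = 0, at Q = 8; min AVC = 91 - 16·8 + 8^2 = €27.
With P < min AVC (€20 < €27), every unit sold adds to the loss.
The firm minimizes its loss by shutting down and losing only its fixed cost of €381.

Shut down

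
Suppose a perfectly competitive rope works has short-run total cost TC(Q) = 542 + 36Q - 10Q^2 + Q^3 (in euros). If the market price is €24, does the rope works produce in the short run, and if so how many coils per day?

Strip out fixed cost: VC = 36Q - 10Q^2 + Q^3. Then AVC = 36 - 10Q + Q^2 and MC = 36 - 20Q + 3Q^2.
AVC hits its minimum where MC = AVC, at Q = 5, giving min AVC = 36 - 10·5 + 5^2 = €11.
P = €24 exceeds min AVC = €11, so the firm stays open.
P = MC gives 12 - 20Q + 3Q^2 = 0, with roots 2/3 and 6. Take the larger (rising MC): Q* = 6.
Check: AVC at Q = 6 is €12 ≤ P, so revenue covers variable cost.
Profit = P·Q − TC = 24·6 − 614 = -€470, a loss, but smaller than the €542 fixed cost the firm would lose by shutting down.

Produce at Q = 6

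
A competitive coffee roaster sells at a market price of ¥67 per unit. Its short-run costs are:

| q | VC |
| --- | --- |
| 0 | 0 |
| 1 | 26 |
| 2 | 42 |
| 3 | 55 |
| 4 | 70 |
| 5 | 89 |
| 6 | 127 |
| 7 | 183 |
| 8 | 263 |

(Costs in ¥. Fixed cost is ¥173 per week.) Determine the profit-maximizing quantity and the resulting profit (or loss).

q = 7; profit = ¥113

Tabulate TR − TC: q=0: -173; q=1: -132; q=2: -81; q=3: -27; q=4: 25; q=5: 73; q=6: 102; q=7: 113; q=8: 100.
Profit is maximized at q = 7. AVC there is 183/7 = ¥26.14 ≤ P, so producing beats shutting down (which would give -¥173).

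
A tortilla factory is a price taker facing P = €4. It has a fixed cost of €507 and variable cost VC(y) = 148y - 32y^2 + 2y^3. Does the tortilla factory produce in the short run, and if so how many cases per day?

Variable cost is VC = 148y - 32y^2 + 2y^3, so AVC = VC/y = 148 - 32y + 2y^2 and MC = dTC/dy = 148 - 64y + 6y^2.
The AVC parabola has its vertex at y = 32/4 = 8, where AVC = 148 - 32·8 + 2·8^2 = €20.
Since P = €4 < min AVC = €20, price fails to cover variable cost at any output.
Shutting down limits the loss to fixed cost, €507.

Shut down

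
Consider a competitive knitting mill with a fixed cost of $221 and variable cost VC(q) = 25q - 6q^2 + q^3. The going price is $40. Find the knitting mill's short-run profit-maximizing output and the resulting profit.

Profit = -$121 at q = 5

AVC = 25 - 6q + q^2; min AVC = $16 at q = 3. Since P = $40 ≥ min AVC, the firm produces.
MC = 25 - 12q + 3q^2. Setting P = MC and taking the root on the rising branch gives q* = 5.
TR = 40·5 = 200. TC = 221 + 100 = 321. Profit = 200 − 321 = -$121.
That loss of $121 beats the $221 the firm would lose by shutting down; producing recovers $100 of fixed cost.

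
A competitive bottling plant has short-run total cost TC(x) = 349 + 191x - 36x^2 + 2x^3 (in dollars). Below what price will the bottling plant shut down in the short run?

Short-run supply begins at min AVC. From VC = 191x - 36x^2 + 2x^3, AVC = 191 - 36x + 2x^2.
At the minimum of AVC, MC = AVC. MC = 191 - 72x + 6x^2; setting MC = AVC gives 4x^2 - 36x = 0, so x = 9. min AVC = 29.
So the shutdown price is $29.

$29 per unit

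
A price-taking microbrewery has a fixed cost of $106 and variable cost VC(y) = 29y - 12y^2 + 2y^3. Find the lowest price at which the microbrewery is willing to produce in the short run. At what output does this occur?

The firm shuts down when price falls below the minimum of average variable cost. AVC = VC/y = 29 - 12y + 2y^2.
At the minimum of AVC, MC = AVC. MC = 29 - 24y + 6y^2; setting MC = AVC gives 4y^2 - 12y = 0, so y = 3. min AVC = 11.
So the shutdown price is $11.

$11 per unit, at y = 3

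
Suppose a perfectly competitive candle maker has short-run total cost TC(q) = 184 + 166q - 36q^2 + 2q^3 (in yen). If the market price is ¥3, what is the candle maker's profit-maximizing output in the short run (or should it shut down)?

From TC, MC = TC'(q) = 166 - 72q + 6q^2 and AVC = VC/q = 166 - 36q + 2q^2.
The AVC parabola has its vertex at q = 36/4 = 9, where AVC = 166 - 36·9 + 2·9^2 = ¥4.
P = ¥3 lies below min AVC = ¥4; no output level covers variable cost.
Shutting down limits the loss to fixed cost, ¥184.

Shut down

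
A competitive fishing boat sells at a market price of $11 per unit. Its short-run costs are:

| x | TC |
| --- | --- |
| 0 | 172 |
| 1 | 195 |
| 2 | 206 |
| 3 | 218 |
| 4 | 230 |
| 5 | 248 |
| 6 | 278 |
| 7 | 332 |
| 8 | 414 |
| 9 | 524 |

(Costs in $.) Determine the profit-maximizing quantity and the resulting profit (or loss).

Compute π = P·x − TC at each output: x=0: -172; x=1: -184; x=2: -184; x=3: -185; x=4: -186; x=5: -193; x=6: -212; x=7: -255; x=8: -326; x=9: -425.
Profit is highest at x = 0. Equivalently, the lowest AVC in the table is 58/4 ≈ $14.50 at x = 4, and P = $11 falls below it — price never covers variable cost, so the firm shuts down and loses only its fixed cost.

x = 0 (shut down); profit = -$172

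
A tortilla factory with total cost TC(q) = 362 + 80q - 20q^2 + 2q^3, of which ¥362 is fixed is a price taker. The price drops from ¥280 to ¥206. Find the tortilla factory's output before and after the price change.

Output falls from 10 to 9

AVC = 80 - 20q + 2q^2, minimized at q = 5 where min AVC = ¥30. MC = 80 - 40q + 6q^2.
With P = ¥280 above the shutdown price, P = MC gives q = 10.
At P = ¥206 ≥ min AVC, set P = MC: q = 9. The firm stays open but cuts output.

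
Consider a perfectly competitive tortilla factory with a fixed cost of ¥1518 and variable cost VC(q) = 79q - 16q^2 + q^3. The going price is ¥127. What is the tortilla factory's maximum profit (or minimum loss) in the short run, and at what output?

Profit = -¥366 at q = 12

AVC = 79 - 16q + q^2 has its minimum ¥15 at q = 8; price ¥127 clears that bar, so the firm operates.
MC = 79 - 32q + 3q^2. Setting P = MC and taking the root on the rising branch gives q* = 12.
TR = 127·12 = 1524. TC = 1518 + 372 = 1890. Profit = 1524 − 1890 = -¥366.
That loss of ¥366 beats the ¥1518 the firm would lose by shutting down; producing recovers ¥1152 of fixed cost.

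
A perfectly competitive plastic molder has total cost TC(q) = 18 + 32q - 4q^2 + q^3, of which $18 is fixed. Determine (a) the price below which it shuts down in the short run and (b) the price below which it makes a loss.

Shutdown price = $28; break-even price = $35

Shutdown price = min AVC. AVC = 32 - 4q + q^2, with vertex at q = 2 and minimum $28.
ATC = 18/q + 32 - 4q + q^2. Setting dATC/dq = −18/q^2 − 4 + 2q = 0 gives q = 3 (since 2·3^3 − 4·3^2 = 18).
min ATC = 18/3 + 32 − 4·3 + 3^2 = $35. That is the break-even price.
Between these two prices the firm operates at a loss; above $35 it earns a profit.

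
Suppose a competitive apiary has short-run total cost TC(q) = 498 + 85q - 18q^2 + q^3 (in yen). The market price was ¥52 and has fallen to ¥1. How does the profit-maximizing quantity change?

MC = 85 - 36q + 3q^2; the shutdown threshold is min AVC = ¥4 (at q = 9).
With P = ¥52 above the shutdown price, P = MC gives q = 11.
At P = ¥1 < min AVC = ¥4, price no longer covers variable cost at any output, so the firm shuts down: q = 0.

Output falls from 11 to 0 (the firm shuts down)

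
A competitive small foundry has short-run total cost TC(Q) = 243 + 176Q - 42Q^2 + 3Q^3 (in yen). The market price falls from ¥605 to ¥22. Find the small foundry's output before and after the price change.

Output falls from 13 to 0 (the firm shuts down)

MC = 176 - 84Q + 9Q^2; the shutdown threshold is min AVC = ¥29 (at Q = 7).
With P = ¥605 above the shutdown price, P = MC gives Q = 13.
At P = ¥22 < min AVC = ¥29, price no longer covers variable cost at any output, so the firm shuts down: Q = 0.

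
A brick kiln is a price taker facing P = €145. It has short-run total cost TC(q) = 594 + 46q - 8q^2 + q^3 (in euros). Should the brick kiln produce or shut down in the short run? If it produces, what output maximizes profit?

Produce at q = 9

Variable cost is VC = 46q - 8q^2 + q^3, so AVC = VC/q = 46 - 8q + q^2 and MC = dTC/dq = 46 - 16q + 3q^2.
The AVC parabola has its vertex at q = 8/2 = 4, where AVC = 46 - 8·4 + 4^2 = €30.
Since P = €145 ≥ min AVC = €30, price covers variable cost and the firm should produce.
Solving P = MC: -99 - 16q + 3q^2 = 0 ⇒ q = -11/3 or 9. On the upward-sloping branch, q* = 9.
Check: AVC at q = 9 is €55 ≤ P, so revenue covers variable cost.
Profit = P·q − TC = 145·9 − 1089 = €216.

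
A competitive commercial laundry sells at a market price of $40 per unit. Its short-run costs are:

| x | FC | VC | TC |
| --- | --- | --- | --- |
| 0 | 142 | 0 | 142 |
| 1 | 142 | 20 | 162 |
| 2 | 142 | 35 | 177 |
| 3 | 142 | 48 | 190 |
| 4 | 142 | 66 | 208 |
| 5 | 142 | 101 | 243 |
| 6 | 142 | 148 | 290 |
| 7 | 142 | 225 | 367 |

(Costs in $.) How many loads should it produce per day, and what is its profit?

x = 5; profit = -$43

Tabulate TR − TC: x=0: -142; x=1: -122; x=2: -97; x=3: -70; x=4: -48; x=5: -43; x=6: -50; x=7: -87.
Profit is maximized at x = 5. AVC there is 101/5 = $20.20 ≤ P, so producing beats shutting down (which would give -$142).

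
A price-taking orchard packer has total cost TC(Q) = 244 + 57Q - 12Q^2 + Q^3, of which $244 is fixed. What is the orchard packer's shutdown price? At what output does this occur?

The shutdown price is the minimum of AVC. VC = 57Q - 12Q^2 + Q^3, so AVC = 57 - 12Q + Q^2.
dAVC/dQ = -12 + 2Q = 0 gives Q = 6. min AVC = 57 - 12·6 + 6^2 = 21.
For P < $21 the firm produces nothing.

$21 per unit, at Q = 6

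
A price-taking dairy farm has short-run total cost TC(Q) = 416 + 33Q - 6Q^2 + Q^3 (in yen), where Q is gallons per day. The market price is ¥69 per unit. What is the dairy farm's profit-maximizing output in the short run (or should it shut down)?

From TC, MC = TC'(Q) = 33 - 12Q + 3Q^2 and AVC = VC/Q = 33 - 6Q + Q^2.
AVC is minimized where dAVC/dQ = -6 + 2Q = 0, at Q = 3; min AVC = 33 - 6·3 + 3^2 = ¥24.
P = ¥69 exceeds min AVC = ¥24, so the firm stays open.
Solving P = MC: -36 - 12Q + 3Q^2 = 0 ⇒ Q = -2 or 6. On the upward-sloping branch, Q* = 6.
Check: AVC at Q = 6 is ¥33 ≤ P, so revenue covers variable cost.
Profit = P·Q − TC = 69·6 − 614 = -¥200, a loss, but smaller than the ¥416 fixed cost the firm would lose by shutting down.

Produce at Q = 6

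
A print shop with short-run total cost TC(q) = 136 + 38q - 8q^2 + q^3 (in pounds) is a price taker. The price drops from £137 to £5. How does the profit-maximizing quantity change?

MC = 38 - 16q + 3q^2; the shutdown threshold is min AVC = £22 (at q = 4).
At P = £137 ≥ min AVC, set P = MC on the rising branch: q = 9.
At P = £5 < min AVC = £22, price no longer covers variable cost at any output, so the firm shuts down: q = 0.

Output falls from 9 to 0 (the firm shuts down)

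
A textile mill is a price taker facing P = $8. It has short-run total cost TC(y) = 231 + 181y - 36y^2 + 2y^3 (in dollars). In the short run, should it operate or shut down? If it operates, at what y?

Shut down

Strip out fixed cost: VC = 181y - 36y^2 + 2y^3. Then AVC = 181 - 36y + 2y^2 and MC = 181 - 72y + 6y^2.
AVC is minimized where dAVC/dy = -36 + 4y = 0, at y = 9; min AVC = 181 - 36·9 + 2·9^2 = $19.
Since P = $8 < min AVC = $19, price fails to cover variable cost at any output.
Shutting down limits the loss to fixed cost, $231.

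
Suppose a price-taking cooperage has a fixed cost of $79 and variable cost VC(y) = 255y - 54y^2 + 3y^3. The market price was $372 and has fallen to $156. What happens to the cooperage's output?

MC = 255 - 108y + 9y^2; the shutdown threshold is min AVC = $12 (at y = 9).
At P = $372 ≥ min AVC, set P = MC on the rising branch: y = 13.
At P = $156 ≥ min AVC, set P = MC: y = 11. The firm stays open but cuts output.

Output falls from 13 to 11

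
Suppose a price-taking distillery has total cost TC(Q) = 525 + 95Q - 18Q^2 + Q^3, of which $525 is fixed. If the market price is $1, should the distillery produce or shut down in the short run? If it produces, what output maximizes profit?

Shut down

Variable cost is VC = 95Q - 18Q^2 + Q^3, so AVC = VC/Q = 95 - 18Q + Q^2 and MC = dTC/dQ = 95 - 36Q + 3Q^2.
AVC is minimized where dAVC/dQ = -18 + 2Q = 0, at Q = 9; min AVC = 95 - 18·9 + 9^2 = $14.
Since P = $1 < min AVC = $14, price fails to cover variable cost at any output.
Best response: produce nothing and absorb the $525 fixed cost.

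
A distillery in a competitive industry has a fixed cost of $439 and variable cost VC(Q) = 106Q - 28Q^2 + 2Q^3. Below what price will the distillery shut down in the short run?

The firm shuts down when price falls below the minimum of average variable cost. AVC = VC/Q = 106 - 28Q + 2Q^2.
dAVC/dQ = -28 + 4Q = 0 gives Q = 7. min AVC = 106 - 28·7 + 2·7^2 = 8.
So the shutdown price is $8.

$8 per unit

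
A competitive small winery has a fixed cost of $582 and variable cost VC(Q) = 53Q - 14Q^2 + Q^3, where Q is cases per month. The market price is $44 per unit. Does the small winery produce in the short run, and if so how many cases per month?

Strip out fixed cost: VC = 53Q - 14Q^2 + Q^3. Then AVC = 53 - 14Q + Q^2 and MC = 53 - 28Q + 3Q^2.
AVC is minimized where dAVC/dQ = -14 + 2Q = 0, at Q = 7; min AVC = 53 - 14·7 + 7^2 = $4.
P = $44 exceeds min AVC = $4, so the firm stays open.
Set P = MC: 44 = 53 - 28Q + 3Q^2 → 9 - 28Q + 3Q^2 = 0. The roots are Q = 1/3 and Q = 9; the profit-maximizing output is on the rising part of MC, so Q* = 9.
Check: AVC at Q = 9 is $8 ≤ P, so revenue covers variable cost.
Profit = P·Q − TC = 44·9 − 654 = -$258, a loss, but smaller than the $582 fixed cost the firm would lose by shutting down.

Produce at Q = 9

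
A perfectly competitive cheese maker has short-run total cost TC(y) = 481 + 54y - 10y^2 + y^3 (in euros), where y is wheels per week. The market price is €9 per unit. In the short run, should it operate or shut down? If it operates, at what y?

Shut down

From TC, MC = TC'(y) = 54 - 20y + 3y^2 and AVC = VC/y = 54 - 10y + y^2.
AVC hits its minimum where MC = AVC, at y = 5, giving min AVC = 54 - 10·5 + 5^2 = €29.
Since P = €9 < min AVC = €29, price fails to cover variable cost at any output.
Best response: produce nothing and absorb the €481 fixed cost.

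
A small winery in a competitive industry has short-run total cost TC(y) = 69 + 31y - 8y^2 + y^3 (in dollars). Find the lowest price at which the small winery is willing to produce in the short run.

The shutdown price is the minimum of AVC. VC = 31y - 8y^2 + y^3, so AVC = 31 - 8y + y^2.
dAVC/dy = -8 + 2y = 0 gives y = 4. min AVC = 31 - 8·4 + 4^2 = 15.
The firm shuts down for any P below $15.

$15 per unit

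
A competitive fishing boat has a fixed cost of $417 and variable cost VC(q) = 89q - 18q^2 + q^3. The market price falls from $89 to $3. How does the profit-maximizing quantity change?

Output falls from 12 to 0 (the firm shuts down)

MC = 89 - 36q + 3q^2; the shutdown threshold is min AVC = $8 (at q = 9).
At P = $89 ≥ min AVC, set P = MC on the rising branch: q = 12.
At P = $3 < min AVC = $8, price no longer covers variable cost at any output, so the firm shuts down: q = 0.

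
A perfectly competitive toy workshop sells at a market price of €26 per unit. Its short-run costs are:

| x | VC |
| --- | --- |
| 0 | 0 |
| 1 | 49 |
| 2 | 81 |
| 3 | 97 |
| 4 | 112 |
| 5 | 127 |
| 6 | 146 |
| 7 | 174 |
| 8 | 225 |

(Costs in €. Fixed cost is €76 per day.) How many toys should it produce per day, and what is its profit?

Compute π = P·x − TC at each output: x=0: -76; x=1: -99; x=2: -105; x=3: -95; x=4: -84; x=5: -73; x=6: -66; x=7: -68; x=8: -93.
Profit is maximized at x = 6. AVC there is 146/6 = €24.33 ≤ P, so producing beats shutting down (which would give -€76).

x = 6; profit = -€66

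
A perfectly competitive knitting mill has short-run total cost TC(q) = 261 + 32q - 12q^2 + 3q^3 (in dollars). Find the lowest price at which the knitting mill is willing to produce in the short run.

$20 per unit

The shutdown price is the minimum of AVC. VC = 32q - 12q^2 + 3q^3, so AVC = 32 - 12q + 3q^2.
dAVC/dq = -12 + 6q = 0 gives q = 2. min AVC = 32 - 12·2 + 3·2^2 = 20.
For P < $20 the firm produces nothing.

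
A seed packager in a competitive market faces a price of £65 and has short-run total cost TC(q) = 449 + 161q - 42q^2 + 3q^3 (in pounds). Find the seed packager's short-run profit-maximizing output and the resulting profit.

Profit = -£65 at q = 8

AVC = 161 - 42q + 3q^2; min AVC = £14 at q = 7. Since P = £65 ≥ min AVC, the firm produces.
MC = 161 - 84q + 9q^2. Setting P = MC and taking the root on the rising branch gives q* = 8.
TR = 65·8 = 520. TC = 449 + 136 = 585. Profit = 520 − 585 = -£65.
Shutting down would mean losing the fixed cost of £449, so operating at a loss of £65 is better by £384.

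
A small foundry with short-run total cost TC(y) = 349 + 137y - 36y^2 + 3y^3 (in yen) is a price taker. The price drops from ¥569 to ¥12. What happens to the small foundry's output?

Output falls from 12 to 0 (the firm shuts down)

MC = 137 - 72y + 9y^2; the shutdown threshold is min AVC = ¥29 (at y = 6).
With P = ¥569 above the shutdown price, P = MC gives y = 12.
At P = ¥12 < min AVC = ¥29, price no longer covers variable cost at any output, so the firm shuts down: y = 0.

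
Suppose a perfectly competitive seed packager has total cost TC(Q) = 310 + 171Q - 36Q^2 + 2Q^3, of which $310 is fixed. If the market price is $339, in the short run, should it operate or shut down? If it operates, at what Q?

From TC, MC = TC'(Q) = 171 - 72Q + 6Q^2 and AVC = VC/Q = 171 - 36Q + 2Q^2.
The AVC parabola has its vertex at Q = 36/4 = 9, where AVC = 171 - 36·9 + 2·9^2 = $9.
P = $339 exceeds min AVC = $9, so the firm stays open.
P = MC gives -168 - 72Q + 6Q^2 = 0, with roots -2 and 14. Take the larger (rising MC): Q* = 14.
Check: AVC at Q = 14 is $59 ≤ P, so revenue covers variable cost.
Profit = P·Q − TC = 339·14 − 1136 = $3610.

Produce at Q = 14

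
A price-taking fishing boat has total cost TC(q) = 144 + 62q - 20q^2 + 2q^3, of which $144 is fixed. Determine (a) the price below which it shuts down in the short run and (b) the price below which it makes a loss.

Shutdown price = $12; break-even price = $38

AVC = 62 - 20q + 2q^2; minimized at q = 5, giving min AVC = $12. That is the shutdown price.
ATC = 144/q + 62 - 20q + 2q^2. Setting dATC/dq = −144/q^2 − 20 + 4q = 0 gives q = 6 (since 4·6^3 − 20·6^2 = 144).
min ATC = 144/6 + 62 − 20·6 + 2·6^2 = $38. That is the break-even price.
Between these two prices the firm operates at a loss; above $38 it earns a profit.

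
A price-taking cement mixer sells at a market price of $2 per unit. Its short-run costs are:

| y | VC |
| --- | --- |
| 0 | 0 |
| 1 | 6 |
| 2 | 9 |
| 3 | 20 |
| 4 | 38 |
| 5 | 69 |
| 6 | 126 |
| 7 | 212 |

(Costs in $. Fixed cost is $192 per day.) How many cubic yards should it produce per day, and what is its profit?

Profit at each row (π = 2y − TC): y=0: -192; y=1: -196; y=2: -197; y=3: -206; y=4: -222; y=5: -251; y=6: -306; y=7: -390.
Profit is highest at y = 0. Equivalently, the lowest AVC in the table is 9/2 ≈ $4.50 at y = 2, and P = $2 falls below it — price never covers variable cost, so the firm shuts down and loses only its fixed cost.

y = 0 (shut down); profit = -$192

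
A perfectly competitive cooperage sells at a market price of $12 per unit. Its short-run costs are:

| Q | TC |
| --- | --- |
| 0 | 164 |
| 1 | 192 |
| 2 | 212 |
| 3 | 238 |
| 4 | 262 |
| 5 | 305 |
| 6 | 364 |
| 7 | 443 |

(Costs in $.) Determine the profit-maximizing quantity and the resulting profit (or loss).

Compute π = P·Q − TC at each output: Q=0: -164; Q=1: -180; Q=2: -188; Q=3: -202; Q=4: -214; Q=5: -245; Q=6: -292; Q=7: -359.
Profit is highest at Q = 0. Equivalently, the lowest AVC in the table is 48/2 ≈ $24 at Q = 2, and P = $12 falls below it — price never covers variable cost, so the firm shuts down and loses only its fixed cost.

Q = 0 (shut down); profit = -$164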